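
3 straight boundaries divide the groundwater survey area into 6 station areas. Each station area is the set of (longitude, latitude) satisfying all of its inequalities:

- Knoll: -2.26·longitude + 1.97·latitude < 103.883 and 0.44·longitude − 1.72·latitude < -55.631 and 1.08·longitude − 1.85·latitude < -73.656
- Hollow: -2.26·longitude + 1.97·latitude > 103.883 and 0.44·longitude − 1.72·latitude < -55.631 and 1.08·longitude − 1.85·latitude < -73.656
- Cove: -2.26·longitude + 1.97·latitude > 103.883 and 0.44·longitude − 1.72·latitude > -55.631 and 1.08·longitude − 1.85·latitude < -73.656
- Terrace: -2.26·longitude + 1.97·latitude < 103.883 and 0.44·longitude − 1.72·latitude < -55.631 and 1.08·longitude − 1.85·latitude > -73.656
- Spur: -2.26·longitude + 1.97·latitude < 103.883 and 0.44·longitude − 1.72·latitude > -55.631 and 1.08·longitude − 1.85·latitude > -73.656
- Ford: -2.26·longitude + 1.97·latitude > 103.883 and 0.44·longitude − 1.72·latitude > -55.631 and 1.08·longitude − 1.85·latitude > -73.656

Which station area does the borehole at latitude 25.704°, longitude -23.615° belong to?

-2.26·-23.615 + 1.97·25.704 = 104.007, which is > 103.883
0.44·-23.615 − 1.72·25.704 = -54.601, which is > -55.631
1.08·-23.615 − 1.85·25.704 = -73.057, which is > -73.656
This sign pattern matches Ford.

Ford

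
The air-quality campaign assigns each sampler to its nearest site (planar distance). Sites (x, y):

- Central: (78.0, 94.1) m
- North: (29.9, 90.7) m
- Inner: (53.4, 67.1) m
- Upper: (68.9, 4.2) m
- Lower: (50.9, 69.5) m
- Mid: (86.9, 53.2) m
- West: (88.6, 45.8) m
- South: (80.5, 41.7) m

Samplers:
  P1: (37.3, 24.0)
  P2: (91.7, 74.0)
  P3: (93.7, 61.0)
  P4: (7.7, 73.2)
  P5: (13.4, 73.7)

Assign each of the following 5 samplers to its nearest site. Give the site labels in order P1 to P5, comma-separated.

Upper, Mid, Mid, North, North

P1 → Upper (d²=1390.60)
P2 → Mid (d²=455.68)
P3 → Mid (d²=107.08)
P4 → North (d²=799.09)
P5 → North (d²=561.25)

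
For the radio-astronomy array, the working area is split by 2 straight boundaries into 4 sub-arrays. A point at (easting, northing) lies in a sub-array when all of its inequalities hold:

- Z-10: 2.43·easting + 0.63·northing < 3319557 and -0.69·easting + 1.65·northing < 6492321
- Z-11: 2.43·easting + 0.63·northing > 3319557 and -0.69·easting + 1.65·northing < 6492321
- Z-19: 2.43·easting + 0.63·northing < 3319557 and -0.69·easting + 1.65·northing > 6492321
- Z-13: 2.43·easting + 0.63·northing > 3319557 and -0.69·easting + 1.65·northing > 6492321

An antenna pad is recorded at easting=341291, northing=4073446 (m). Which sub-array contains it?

Z-11

2.43·341291 + 0.63·4073446 = 3395608.110, which is > 3319557
-0.69·341291 + 1.65·4073446 = 6485695.110, which is < 6492321
This sign pattern matches Z-11.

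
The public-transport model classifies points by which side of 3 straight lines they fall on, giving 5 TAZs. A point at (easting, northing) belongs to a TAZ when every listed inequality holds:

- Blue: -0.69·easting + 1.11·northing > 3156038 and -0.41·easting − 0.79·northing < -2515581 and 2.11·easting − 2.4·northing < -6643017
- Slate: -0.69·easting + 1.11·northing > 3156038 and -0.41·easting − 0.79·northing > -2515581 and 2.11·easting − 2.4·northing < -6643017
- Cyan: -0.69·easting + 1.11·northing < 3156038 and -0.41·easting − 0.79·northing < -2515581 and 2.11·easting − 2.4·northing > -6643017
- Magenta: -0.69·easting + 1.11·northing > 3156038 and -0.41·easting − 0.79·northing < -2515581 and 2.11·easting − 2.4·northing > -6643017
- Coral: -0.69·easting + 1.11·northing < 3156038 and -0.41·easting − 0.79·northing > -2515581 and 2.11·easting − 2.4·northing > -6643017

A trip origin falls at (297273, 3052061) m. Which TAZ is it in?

Blue

-0.69·297273 + 1.11·3052061 = 3182669.340, which is > 3156038
-0.41·297273 − 0.79·3052061 = -2533010.120, which is < -2515581
2.11·297273 − 2.4·3052061 = -6697700.370, which is < -6643017
This sign pattern matches Blue.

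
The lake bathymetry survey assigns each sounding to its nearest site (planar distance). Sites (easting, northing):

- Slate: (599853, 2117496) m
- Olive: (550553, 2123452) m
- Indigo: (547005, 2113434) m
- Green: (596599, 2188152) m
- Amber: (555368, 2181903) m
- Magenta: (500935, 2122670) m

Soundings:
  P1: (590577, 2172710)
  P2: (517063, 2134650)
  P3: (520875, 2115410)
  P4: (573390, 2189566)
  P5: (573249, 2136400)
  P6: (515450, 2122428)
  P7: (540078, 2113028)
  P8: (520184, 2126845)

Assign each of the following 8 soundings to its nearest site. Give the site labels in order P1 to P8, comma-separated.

Green, Magenta, Magenta, Amber, Olive, Magenta, Indigo, Magenta

P1 → Green (d²=274719848.00)
P2 → Magenta (d²=403632784.00)
P3 → Magenta (d²=450311200.00)
P4 → Amber (d²=383514053.00)
P5 → Olive (d²=682759120.00)
P6 → Magenta (d²=210743789.00)
P7 → Indigo (d²=48148165.00)
P8 → Magenta (d²=387954626.00)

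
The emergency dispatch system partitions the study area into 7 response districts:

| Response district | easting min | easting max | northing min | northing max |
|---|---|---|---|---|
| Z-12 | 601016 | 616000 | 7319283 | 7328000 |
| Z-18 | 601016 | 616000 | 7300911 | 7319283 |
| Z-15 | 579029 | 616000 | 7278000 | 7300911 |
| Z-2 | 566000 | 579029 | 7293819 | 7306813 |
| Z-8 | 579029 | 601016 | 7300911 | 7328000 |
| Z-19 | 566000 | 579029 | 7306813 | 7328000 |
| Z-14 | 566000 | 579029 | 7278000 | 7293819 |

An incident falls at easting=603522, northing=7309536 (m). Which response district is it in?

Z-18

The point has easting = 603522 and northing = 7309536.
Only Z-18 satisfies 601016 ≤ easting ≤ 616000 and 7300911 ≤ northing ≤ 7319283.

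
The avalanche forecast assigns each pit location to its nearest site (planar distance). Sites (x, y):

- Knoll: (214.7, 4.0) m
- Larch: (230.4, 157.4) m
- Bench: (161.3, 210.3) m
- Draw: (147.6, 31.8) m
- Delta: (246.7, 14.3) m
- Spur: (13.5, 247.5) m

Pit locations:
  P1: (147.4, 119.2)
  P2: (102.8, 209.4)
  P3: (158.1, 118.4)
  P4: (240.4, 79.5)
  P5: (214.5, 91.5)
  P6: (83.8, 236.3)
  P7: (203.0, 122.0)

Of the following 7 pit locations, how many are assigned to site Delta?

1

P1 → Draw
P2 → Bench
P3 → Larch
P4 → Delta
P5 → Larch
P6 → Spur
P7 → Larch
1 of the 7 goes to Delta.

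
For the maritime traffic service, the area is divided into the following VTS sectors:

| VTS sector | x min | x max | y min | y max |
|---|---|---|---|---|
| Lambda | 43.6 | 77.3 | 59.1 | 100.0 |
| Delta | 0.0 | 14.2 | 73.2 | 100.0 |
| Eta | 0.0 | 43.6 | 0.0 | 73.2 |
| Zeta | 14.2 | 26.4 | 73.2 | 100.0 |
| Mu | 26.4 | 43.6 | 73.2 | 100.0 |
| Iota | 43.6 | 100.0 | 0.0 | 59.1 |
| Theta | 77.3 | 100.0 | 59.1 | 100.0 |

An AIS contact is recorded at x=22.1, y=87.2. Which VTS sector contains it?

Zeta

The point has x = 22.1 and y = 87.2.
Only Zeta satisfies 14.2 ≤ x ≤ 26.4 and 73.2 ≤ y ≤ 100.0.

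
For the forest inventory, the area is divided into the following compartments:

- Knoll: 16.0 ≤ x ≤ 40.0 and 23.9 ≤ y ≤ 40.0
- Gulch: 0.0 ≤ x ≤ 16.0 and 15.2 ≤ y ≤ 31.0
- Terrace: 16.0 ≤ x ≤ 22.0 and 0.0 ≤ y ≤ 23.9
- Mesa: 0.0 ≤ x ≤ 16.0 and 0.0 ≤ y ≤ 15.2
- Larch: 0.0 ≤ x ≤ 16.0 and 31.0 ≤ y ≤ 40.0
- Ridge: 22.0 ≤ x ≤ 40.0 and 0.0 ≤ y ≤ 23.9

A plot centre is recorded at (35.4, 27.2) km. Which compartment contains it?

Knoll

The point has x = 35.4 and y = 27.2.
Only Knoll satisfies 16.0 ≤ x ≤ 40.0 and 23.9 ≤ y ≤ 40.0.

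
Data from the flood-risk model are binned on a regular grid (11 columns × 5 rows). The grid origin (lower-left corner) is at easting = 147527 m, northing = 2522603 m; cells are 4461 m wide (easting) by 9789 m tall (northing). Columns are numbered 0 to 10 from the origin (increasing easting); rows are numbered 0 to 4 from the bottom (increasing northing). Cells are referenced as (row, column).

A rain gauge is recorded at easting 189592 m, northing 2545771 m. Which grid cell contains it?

Column index: ⌊(189592 − 147527) / 4461⌋ = ⌊9.430⌋ = 9
Row offset from origin: ⌊(2545771 − 2522603) / 9789⌋ = ⌊2.367⌋ = 2 → row 2

(2, 9)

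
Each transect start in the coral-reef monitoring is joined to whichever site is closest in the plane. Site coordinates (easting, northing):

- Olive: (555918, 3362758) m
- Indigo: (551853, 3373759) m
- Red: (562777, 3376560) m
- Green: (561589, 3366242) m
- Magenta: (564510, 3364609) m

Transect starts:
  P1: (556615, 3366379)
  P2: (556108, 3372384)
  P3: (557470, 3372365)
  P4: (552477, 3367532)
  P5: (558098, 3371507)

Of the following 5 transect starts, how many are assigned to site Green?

1

P1 → Olive
P2 → Indigo
P3 → Indigo
P4 → Olive
P5 → Green
1 of the 5 goes to Green.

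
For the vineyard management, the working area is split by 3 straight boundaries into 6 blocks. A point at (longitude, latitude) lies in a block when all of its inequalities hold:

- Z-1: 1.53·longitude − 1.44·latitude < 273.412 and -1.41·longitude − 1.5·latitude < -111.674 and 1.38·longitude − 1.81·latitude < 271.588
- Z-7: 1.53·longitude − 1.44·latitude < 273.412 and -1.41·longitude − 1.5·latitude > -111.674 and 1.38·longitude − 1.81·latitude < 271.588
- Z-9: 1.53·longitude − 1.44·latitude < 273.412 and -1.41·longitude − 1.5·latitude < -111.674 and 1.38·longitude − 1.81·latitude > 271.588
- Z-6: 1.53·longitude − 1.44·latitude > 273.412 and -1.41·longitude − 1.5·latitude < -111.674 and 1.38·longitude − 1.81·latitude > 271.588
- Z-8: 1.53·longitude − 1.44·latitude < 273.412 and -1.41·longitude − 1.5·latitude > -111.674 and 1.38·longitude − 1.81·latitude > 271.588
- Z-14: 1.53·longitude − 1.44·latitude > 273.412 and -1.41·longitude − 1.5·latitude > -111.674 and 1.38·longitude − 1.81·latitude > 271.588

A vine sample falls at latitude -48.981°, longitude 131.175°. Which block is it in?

1.53·131.175 − 1.44·-48.981 = 271.230, which is < 273.412
-1.41·131.175 − 1.5·-48.981 = -111.485, which is > -111.674
1.38·131.175 − 1.81·-48.981 = 269.677, which is < 271.588
This sign pattern matches Z-7.

Z-7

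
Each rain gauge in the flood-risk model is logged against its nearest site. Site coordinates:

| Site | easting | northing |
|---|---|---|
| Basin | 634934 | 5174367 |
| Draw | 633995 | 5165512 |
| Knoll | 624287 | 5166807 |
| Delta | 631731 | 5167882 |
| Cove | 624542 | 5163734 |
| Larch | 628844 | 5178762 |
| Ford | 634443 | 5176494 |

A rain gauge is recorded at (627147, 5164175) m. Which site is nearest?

Cove

Squared distances to each site:
Basin: 164514233.000; Draw: 48682673.000; Knoll: 15107024.000; Delta: 34754905.000; Cove: 6980506.000; Larch: 215660378.000; Ford: 204989377.000.
Minimum at Cove.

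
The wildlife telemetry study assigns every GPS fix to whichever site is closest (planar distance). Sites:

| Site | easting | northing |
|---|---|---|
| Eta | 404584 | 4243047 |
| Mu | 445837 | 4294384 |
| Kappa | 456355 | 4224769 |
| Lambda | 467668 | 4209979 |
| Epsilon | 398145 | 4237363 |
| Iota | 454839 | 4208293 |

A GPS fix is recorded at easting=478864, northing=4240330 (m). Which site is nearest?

Kappa

Squared distances to each site:
Eta: 5524900489.000; Mu: 4012617645.000; Kappa: 748799802.000; Lambda: 1046533617.000; Epsilon: 6524360050.000; Iota: 1603569994.000.
Minimum at Kappa.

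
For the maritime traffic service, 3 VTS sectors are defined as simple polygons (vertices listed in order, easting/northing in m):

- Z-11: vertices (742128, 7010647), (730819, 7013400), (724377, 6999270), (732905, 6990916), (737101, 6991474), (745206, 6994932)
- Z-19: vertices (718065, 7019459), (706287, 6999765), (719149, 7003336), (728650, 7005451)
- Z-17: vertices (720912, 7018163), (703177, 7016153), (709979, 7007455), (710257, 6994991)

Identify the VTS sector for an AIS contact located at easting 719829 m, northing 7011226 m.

Z-19

Cast a ray rightward from (719829, 7011226). For each polygon, the edges (by vertex number in listed order) whose endpoints lie on opposite sides of northing = 7011226, where each meets that height, and whether that is right or left of the point:
Z-11: 1–2 at easting≈739749.5 (right), 2–3 at easting≈729827.9 (right) → 2 crossings.
Z-19: 1–2 at easting≈713141.3 (left), 4–1 at easting≈724286.2 (right) → 1 crossing.
Z-17: 2–3 at easting≈707030.0 (left), 4–1 at easting≈717722.2 (left) → 0 crossings.
Only Z-19 has an odd count, so the point is inside Z-19.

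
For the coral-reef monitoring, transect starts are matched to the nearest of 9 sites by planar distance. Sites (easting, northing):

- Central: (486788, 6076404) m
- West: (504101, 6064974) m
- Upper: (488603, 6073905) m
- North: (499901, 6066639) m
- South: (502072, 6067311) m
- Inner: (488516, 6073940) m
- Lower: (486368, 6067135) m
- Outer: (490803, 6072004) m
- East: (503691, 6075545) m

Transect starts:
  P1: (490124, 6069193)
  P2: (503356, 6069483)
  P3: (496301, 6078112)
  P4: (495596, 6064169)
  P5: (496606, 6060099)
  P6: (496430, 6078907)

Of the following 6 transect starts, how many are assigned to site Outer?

P1 → Outer
P2 → South
P3 → East
P4 → North
P5 → North
P6 → East
1 of the 6 goes to Outer.

1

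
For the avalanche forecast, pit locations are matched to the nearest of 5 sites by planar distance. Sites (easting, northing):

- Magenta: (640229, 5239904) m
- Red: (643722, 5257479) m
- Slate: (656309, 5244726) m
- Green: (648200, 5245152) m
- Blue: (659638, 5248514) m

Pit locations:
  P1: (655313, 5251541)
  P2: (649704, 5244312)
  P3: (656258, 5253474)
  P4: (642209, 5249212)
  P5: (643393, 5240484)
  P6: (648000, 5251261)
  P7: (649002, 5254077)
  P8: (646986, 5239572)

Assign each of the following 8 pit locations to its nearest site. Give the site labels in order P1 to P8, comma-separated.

Blue, Green, Blue, Green, Magenta, Green, Red, Green

P1 → Blue (d²=27868354.00)
P2 → Green (d²=2967616.00)
P3 → Blue (d²=36026000.00)
P4 → Green (d²=52375681.00)
P5 → Magenta (d²=10347296.00)
P6 → Green (d²=37359881.00)
P7 → Red (d²=39452004.00)
P8 → Green (d²=32610196.00)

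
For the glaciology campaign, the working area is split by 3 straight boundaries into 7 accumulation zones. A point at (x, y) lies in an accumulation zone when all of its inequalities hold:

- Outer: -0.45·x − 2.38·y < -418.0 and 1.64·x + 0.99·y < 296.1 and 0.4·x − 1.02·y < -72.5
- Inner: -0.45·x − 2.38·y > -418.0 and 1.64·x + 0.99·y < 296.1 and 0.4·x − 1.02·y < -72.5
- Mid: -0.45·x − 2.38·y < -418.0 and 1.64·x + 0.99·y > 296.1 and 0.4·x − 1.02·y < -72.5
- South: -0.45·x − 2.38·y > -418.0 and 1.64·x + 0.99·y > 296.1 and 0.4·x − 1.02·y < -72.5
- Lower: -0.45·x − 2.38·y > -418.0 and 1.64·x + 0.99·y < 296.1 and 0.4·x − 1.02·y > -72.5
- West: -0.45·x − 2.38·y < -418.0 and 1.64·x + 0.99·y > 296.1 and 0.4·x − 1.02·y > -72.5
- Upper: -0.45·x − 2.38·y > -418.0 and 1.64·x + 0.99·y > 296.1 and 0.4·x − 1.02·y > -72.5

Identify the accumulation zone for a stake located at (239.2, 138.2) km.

West

-0.45·239.2 − 2.38·138.2 = -436.556, which is < -418.0
1.64·239.2 + 0.99·138.2 = 529.106, which is > 296.1
0.4·239.2 − 1.02·138.2 = -45.284, which is > -72.5
This sign pattern matches West.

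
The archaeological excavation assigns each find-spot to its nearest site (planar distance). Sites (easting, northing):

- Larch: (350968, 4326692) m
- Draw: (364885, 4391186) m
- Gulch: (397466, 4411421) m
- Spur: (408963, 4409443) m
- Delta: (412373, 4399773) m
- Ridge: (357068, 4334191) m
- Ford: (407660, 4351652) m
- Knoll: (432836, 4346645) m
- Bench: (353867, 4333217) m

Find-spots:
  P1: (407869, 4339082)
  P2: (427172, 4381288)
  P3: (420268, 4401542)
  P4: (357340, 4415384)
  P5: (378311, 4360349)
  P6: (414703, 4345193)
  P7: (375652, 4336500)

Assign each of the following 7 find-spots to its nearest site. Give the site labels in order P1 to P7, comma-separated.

Ford, Delta, Delta, Draw, Ford, Ford, Ridge

P1 → Ford (d²=158048581.00)
P2 → Delta (d²=560705626.00)
P3 → Delta (d²=65460386.00)
P4 → Draw (d²=642470229.00)
P5 → Ford (d²=937001610.00)
P6 → Ford (d²=91322530.00)
P7 → Ridge (d²=350696537.00)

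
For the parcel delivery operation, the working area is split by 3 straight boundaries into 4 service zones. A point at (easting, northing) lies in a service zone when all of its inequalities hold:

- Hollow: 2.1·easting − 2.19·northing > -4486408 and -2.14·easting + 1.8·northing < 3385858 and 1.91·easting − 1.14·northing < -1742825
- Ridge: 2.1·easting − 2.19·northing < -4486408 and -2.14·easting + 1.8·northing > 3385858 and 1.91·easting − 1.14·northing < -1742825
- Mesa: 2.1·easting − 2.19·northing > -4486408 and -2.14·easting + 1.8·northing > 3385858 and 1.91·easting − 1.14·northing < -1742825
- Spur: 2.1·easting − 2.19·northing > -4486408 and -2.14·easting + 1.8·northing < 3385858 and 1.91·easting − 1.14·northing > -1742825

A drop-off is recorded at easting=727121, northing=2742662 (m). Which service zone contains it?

2.1·727121 − 2.19·2742662 = -4479475.680, which is > -4486408
-2.14·727121 + 1.8·2742662 = 3380752.660, which is < 3385858
1.91·727121 − 1.14·2742662 = -1737833.570, which is > -1742825
This sign pattern matches Spur.

Spur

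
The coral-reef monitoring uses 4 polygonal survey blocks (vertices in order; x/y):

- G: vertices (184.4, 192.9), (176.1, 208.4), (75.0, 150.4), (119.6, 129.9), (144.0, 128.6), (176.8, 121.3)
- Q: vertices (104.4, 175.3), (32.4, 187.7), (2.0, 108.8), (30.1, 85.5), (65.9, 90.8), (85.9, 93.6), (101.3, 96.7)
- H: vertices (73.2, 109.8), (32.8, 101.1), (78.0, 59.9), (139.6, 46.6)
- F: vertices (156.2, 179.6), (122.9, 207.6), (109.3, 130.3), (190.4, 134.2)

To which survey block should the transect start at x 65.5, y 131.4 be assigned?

Cast a ray rightward from (65.5, 131.4). For each polygon, the edges (by vertex number in listed order) whose endpoints lie on opposite sides of y = 131.4, where each meets that height, and whether that is right or left of the point:
G: 3–4 at x≈116.34 (right), 6–1 at x≈177.87 (right) → 2 crossings.
Q: 2–3 at x≈10.71 (left), 7–1 at x≈102.67 (right) → 1 crossing.
H: no edge straddles that height → 0 crossings.
F: 2–3 at x≈109.49 (right), 3–4 at x≈132.17 (right) → 2 crossings.
Only Q has an odd count, so the point is inside Q.

Q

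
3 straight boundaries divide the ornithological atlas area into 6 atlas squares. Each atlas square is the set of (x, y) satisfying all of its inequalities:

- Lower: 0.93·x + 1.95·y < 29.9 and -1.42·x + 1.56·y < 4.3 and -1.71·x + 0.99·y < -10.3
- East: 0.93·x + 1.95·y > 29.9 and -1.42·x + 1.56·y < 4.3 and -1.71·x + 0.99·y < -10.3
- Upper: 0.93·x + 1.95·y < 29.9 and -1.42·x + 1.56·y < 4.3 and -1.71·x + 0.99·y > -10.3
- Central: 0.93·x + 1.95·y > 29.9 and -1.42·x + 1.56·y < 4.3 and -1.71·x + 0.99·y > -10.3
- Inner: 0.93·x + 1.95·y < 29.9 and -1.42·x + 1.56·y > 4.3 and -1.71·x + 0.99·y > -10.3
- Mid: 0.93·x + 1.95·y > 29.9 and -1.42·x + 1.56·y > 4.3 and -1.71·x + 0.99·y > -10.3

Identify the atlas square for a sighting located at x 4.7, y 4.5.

Upper

0.93·4.7 + 1.95·4.5 = 13.146, which is < 29.9
-1.42·4.7 + 1.56·4.5 = 0.346, which is < 4.3
-1.71·4.7 + 0.99·4.5 = -3.582, which is > -10.3
This sign pattern matches Upper.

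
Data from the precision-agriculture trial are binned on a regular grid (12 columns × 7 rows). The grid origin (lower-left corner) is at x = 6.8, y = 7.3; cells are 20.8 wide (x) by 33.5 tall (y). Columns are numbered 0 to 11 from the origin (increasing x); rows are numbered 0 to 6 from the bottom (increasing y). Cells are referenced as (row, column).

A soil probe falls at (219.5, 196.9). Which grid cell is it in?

Column index: ⌊(219.5 − 6.8) / 20.8⌋ = ⌊10.226⌋ = 10
Row offset from origin: ⌊(196.9 − 7.3) / 33.5⌋ = ⌊5.660⌋ = 5 → row 5

(5, 10)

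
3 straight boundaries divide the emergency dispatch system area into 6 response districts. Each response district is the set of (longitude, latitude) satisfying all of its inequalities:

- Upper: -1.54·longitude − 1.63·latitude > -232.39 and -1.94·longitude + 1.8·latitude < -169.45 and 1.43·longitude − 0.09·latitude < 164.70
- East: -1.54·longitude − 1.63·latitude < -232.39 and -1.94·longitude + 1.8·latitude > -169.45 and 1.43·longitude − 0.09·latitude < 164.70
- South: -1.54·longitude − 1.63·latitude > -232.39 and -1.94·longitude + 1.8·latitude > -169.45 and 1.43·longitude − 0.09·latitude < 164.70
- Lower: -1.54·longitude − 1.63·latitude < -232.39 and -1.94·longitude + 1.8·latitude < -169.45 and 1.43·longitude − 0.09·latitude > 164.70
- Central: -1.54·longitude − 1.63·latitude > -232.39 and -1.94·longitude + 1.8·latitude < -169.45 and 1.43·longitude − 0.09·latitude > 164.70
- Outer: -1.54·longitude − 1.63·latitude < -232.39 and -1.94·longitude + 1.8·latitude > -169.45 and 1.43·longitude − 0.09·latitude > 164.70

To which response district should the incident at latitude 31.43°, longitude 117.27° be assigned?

Central

-1.54·117.27 − 1.63·31.43 = -231.827, which is > -232.39
-1.94·117.27 + 1.8·31.43 = -170.930, which is < -169.45
1.43·117.27 − 0.09·31.43 = 164.867, which is > 164.70
This sign pattern matches Central.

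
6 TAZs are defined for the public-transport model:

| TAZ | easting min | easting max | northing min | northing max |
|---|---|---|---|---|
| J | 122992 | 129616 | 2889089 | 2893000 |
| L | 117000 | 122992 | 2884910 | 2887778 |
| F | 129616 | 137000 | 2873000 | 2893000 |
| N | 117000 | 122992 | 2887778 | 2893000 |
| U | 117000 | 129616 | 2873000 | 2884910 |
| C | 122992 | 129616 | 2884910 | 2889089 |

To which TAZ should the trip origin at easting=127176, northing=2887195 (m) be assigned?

C

The point has easting = 127176 and northing = 2887195.
Only C satisfies 122992 ≤ easting ≤ 129616 and 2884910 ≤ northing ≤ 2889089.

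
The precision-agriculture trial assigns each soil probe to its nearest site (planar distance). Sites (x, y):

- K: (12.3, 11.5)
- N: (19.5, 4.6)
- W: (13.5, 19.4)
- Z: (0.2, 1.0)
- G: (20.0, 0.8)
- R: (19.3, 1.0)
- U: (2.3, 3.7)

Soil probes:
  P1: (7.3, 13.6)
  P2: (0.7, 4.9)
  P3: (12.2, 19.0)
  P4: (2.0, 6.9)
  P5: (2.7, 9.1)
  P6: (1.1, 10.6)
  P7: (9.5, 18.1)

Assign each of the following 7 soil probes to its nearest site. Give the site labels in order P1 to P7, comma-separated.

K, U, W, U, U, U, W

P1 → K (d²=29.41)
P2 → U (d²=4.00)
P3 → W (d²=1.85)
P4 → U (d²=10.33)
P5 → U (d²=29.32)
P6 → U (d²=49.05)
P7 → W (d²=17.69)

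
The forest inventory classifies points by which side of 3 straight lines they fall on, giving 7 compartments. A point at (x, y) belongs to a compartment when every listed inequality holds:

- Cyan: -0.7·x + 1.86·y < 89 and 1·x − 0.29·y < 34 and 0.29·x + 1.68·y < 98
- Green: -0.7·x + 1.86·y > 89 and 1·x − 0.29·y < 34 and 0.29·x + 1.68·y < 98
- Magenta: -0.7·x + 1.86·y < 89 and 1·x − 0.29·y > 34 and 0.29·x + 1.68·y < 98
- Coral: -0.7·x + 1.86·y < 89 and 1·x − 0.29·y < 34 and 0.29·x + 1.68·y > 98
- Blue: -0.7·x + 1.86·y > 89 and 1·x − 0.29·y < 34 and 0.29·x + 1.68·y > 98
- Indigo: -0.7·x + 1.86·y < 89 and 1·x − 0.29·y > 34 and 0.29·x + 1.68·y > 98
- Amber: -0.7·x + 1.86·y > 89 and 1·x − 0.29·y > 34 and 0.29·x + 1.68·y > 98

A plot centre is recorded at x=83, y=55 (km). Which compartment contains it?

-0.7·83 + 1.86·55 = 44.200, which is < 89
1·83 − 0.29·55 = 67.050, which is > 34
0.29·83 + 1.68·55 = 116.470, which is > 98
This sign pattern matches Indigo.

Indigo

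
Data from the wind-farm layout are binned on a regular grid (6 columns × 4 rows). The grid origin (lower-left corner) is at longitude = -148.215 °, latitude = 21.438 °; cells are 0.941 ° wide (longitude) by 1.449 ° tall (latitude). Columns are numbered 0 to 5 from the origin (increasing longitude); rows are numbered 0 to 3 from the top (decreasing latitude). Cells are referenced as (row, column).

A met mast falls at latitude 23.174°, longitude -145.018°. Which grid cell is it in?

(2, 3)

Column index: ⌊(-145.018 − -148.215) / 0.941⌋ = ⌊3.397⌋ = 3
Row offset from origin: ⌊(23.174 − 21.438) / 1.449⌋ = ⌊1.198⌋ = 1 → row 2 (counted from top)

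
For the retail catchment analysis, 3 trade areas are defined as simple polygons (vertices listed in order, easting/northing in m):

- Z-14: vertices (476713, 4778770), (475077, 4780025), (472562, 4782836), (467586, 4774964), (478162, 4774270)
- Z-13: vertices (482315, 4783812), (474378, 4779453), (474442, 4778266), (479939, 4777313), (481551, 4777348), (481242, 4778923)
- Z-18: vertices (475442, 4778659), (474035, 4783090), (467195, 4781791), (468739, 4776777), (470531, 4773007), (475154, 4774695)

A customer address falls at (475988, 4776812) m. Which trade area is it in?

Z-14

Cast a ray rightward from (475988, 4776812). For each polygon, the edges (by vertex number in listed order) whose endpoints lie on opposite sides of northing = 4776812, where each meets that height, and whether that is right or left of the point:
Z-14: 3–4 at easting≈468754.1 (left), 5–1 at easting≈477343.5 (right) → 1 crossing.
Z-13: no edge straddles that height → 0 crossings.
Z-18: 3–4 at easting≈468728.2 (left), 6–1 at easting≈475307.8 (left) → 0 crossings.
Only Z-14 has an odd count, so the point is inside Z-14.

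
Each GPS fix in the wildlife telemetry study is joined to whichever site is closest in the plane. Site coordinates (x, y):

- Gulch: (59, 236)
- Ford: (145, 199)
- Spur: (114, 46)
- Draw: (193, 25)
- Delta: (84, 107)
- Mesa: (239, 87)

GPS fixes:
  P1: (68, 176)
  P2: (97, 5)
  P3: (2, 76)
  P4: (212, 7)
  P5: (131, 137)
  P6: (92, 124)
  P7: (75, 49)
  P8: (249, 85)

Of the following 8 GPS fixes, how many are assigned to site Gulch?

1

P1 → Gulch
P2 → Spur
P3 → Delta
P4 → Draw
P5 → Delta
P6 → Delta
P7 → Spur
P8 → Mesa
1 of the 8 goes to Gulch.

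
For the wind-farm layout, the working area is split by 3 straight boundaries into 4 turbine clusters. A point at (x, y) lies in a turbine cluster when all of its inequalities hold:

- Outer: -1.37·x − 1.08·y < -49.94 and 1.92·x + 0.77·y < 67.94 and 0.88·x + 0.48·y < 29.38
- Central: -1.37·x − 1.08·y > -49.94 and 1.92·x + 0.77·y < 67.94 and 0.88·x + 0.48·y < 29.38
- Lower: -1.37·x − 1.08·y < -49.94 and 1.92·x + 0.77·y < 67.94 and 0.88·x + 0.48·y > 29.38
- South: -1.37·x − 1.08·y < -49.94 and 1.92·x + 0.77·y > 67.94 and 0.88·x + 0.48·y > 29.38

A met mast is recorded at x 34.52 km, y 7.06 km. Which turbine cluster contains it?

-1.37·34.52 − 1.08·7.06 = -54.917, which is < -49.94
1.92·34.52 + 0.77·7.06 = 71.715, which is > 67.94
0.88·34.52 + 0.48·7.06 = 33.766, which is > 29.38
This sign pattern matches South.

South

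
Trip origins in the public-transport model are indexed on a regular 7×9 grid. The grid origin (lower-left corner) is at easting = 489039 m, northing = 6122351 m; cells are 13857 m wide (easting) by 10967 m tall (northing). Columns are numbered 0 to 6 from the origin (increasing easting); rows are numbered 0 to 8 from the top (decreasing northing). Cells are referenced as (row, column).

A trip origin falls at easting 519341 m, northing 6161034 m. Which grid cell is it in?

Column index: ⌊(519341 − 489039) / 13857⌋ = ⌊2.187⌋ = 2
Row offset from origin: ⌊(6161034 − 6122351) / 10967⌋ = ⌊3.527⌋ = 3 → row 5 (counted from top)

(5, 2)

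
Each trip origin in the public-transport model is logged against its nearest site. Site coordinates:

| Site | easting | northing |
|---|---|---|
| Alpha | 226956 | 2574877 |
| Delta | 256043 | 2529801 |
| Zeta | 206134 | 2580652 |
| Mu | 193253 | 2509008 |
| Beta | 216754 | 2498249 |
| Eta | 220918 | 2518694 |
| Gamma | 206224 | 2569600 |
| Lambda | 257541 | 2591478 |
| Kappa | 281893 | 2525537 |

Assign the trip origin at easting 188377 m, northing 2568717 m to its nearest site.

Gamma

Squared distances to each site:
Alpha: 1526284841.000; Delta: 6093142612.000; Zeta: 457755274.000; Mu: 3588940057.000; Beta: 5770993153.000; Eta: 3561217210.000; Gamma: 319295098.000; Lambda: 5301722017.000; Kappa: 10609754656.000.
Minimum at Gamma.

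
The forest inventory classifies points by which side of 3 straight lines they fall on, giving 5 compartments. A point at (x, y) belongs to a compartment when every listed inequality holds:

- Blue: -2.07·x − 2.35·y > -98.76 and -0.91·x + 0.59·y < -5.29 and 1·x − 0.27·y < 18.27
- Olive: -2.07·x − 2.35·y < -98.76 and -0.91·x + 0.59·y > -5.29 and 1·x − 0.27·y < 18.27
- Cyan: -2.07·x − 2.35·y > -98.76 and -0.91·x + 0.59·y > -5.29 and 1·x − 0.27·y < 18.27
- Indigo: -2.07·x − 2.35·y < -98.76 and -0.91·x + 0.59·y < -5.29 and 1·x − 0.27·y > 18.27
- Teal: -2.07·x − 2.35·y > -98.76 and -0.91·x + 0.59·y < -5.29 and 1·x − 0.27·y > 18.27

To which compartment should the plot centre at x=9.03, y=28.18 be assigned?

-2.07·9.03 − 2.35·28.18 = -84.915, which is > -98.76
-0.91·9.03 + 0.59·28.18 = 8.409, which is > -5.29
1·9.03 − 0.27·28.18 = 1.421, which is < 18.27
This sign pattern matches Cyan.

Cyan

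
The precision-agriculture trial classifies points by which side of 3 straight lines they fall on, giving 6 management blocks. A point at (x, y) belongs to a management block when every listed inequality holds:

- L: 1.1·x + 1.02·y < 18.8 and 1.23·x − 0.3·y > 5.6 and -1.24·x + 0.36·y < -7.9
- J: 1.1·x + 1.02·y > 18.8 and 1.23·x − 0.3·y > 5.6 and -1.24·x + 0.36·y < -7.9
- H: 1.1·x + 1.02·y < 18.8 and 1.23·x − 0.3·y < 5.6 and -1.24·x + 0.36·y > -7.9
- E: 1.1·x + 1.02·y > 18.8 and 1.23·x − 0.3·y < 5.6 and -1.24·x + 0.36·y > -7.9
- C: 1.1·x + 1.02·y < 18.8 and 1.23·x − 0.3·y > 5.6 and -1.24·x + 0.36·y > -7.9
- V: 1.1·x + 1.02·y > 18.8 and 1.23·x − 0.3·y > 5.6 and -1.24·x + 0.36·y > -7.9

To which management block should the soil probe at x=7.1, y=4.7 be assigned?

C

1.1·7.1 + 1.02·4.7 = 12.604, which is < 18.8
1.23·7.1 − 0.3·4.7 = 7.323, which is > 5.6
-1.24·7.1 + 0.36·4.7 = -7.112, which is > -7.9
This sign pattern matches C.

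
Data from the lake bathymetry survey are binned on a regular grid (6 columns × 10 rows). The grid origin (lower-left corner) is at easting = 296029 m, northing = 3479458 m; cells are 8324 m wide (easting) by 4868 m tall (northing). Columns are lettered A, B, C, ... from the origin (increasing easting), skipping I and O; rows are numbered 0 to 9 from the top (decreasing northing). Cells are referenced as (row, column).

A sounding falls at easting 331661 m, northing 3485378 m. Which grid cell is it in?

Column index: ⌊(331661 − 296029) / 8324⌋ = ⌊4.281⌋ = 4 → column E
Row offset from origin: ⌊(3485378 − 3479458) / 4868⌋ = ⌊1.216⌋ = 1 → row 8 (counted from top)

(8, E)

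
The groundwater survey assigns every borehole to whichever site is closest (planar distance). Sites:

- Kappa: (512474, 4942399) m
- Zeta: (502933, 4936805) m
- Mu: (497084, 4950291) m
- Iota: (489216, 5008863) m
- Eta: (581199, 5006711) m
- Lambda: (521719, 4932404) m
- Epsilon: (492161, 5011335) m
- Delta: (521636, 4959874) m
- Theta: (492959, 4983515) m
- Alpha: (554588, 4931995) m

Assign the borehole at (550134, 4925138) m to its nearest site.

Alpha

Squared distances to each site:
Kappa: 1716217721.000; Zeta: 2364053290.000; Mu: 3446975909.000; Iota: 10720878349.000; Eta: 7619188554.000; Lambda: 860206981.000; Epsilon: 10790791538.000; Delta: 2018725700.000; Theta: 6676854754.000; Alpha: 66856565.000.
Minimum at Alpha.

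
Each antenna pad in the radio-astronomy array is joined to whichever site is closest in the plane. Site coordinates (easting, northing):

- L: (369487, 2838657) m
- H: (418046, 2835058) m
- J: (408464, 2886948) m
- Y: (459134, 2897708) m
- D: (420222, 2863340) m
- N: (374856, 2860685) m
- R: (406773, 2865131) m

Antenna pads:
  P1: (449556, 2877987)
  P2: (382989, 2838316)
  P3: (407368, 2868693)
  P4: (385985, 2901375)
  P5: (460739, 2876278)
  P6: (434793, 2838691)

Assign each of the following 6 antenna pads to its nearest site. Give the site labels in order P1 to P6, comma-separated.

Y, L, R, J, Y, H

P1 → Y (d²=480655925.00)
P2 → L (d²=182420285.00)
P3 → R (d²=13041869.00)
P4 → J (d²=713443770.00)
P5 → Y (d²=461820925.00)
P6 → H (d²=293660698.00)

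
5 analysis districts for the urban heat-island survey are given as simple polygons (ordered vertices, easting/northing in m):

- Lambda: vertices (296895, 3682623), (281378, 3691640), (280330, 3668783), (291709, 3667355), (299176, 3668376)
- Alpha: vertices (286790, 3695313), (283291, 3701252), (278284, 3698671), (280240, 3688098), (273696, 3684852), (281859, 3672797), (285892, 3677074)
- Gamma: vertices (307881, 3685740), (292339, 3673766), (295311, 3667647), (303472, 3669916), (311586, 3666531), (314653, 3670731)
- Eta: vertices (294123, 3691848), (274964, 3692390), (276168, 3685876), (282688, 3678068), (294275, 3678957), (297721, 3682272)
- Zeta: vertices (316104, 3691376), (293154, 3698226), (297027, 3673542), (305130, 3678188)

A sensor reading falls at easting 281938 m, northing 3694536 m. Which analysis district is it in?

Cast a ray rightward from (281938, 3694536). For each polygon, the edges (by vertex number in listed order) whose endpoints lie on opposite sides of northing = 3694536, where each meets that height, and whether that is right or left of the point:
Lambda: no edge straddles that height → 0 crossings.
Alpha: 3–4 at easting≈279049.0 (left), 7–1 at easting≈286751.7 (right) → 1 crossing.
Gamma: no edge straddles that height → 0 crossings.
Eta: no edge straddles that height → 0 crossings.
Zeta: 1–2 at easting≈305516.8 (right), 2–3 at easting≈293733.0 (right) → 2 crossings.
Only Alpha has an odd count, so the point is inside Alpha.

Alpha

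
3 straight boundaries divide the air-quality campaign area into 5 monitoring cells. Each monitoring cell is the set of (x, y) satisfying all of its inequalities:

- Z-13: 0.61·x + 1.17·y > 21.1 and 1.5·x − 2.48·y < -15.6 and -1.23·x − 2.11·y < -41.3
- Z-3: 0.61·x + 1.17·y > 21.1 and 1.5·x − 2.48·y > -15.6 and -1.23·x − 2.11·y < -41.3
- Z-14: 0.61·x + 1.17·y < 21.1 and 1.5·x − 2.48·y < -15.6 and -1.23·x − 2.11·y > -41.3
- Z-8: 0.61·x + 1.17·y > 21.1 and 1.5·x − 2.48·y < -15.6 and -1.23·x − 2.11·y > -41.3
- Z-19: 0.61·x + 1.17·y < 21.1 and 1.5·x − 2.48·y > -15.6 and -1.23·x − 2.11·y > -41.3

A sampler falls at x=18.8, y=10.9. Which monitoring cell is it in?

0.61·18.8 + 1.17·10.9 = 24.221, which is > 21.1
1.5·18.8 − 2.48·10.9 = 1.168, which is > -15.6
-1.23·18.8 − 2.11·10.9 = -46.123, which is < -41.3
This sign pattern matches Z-3.

Z-3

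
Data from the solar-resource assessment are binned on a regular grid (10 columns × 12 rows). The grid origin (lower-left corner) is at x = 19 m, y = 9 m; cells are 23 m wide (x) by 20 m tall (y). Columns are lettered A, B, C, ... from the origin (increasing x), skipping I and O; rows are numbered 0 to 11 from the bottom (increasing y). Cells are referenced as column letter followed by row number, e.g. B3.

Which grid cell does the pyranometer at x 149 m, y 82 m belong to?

Column index: ⌊(149 − 19) / 23⌋ = ⌊5.652⌋ = 5 → column F
Row offset from origin: ⌊(82 − 9) / 20⌋ = ⌊3.650⌋ = 3 → row 3

F3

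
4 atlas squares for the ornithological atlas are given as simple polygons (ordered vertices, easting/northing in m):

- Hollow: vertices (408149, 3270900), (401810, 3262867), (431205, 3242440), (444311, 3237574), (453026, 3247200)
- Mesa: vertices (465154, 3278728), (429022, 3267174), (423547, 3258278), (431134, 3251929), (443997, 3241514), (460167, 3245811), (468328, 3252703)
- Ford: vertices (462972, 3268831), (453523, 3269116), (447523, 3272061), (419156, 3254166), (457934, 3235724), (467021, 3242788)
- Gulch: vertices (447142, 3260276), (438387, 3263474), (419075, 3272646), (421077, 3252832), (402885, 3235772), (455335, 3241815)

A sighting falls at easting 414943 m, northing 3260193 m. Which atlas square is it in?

Hollow

Cast a ray rightward from (414943, 3260193). For each polygon, the edges (by vertex number in listed order) whose endpoints lie on opposite sides of northing = 3260193, where each meets that height, and whether that is right or left of the point:
Hollow: 2–3 at easting≈405658.0 (left), 5–1 at easting≈428423.2 (right) → 1 crossing.
Mesa: 2–3 at easting≈424725.6 (right), 7–1 at easting≈467414.5 (right) → 2 crossings.
Ford: 3–4 at easting≈428709.9 (right), 6–1 at easting≈464315.0 (right) → 2 crossings.
Gulch: 3–4 at easting≈420333.2 (right), 6–1 at easting≈447178.8 (right) → 2 crossings.
Only Hollow has an odd count, so the point is inside Hollow.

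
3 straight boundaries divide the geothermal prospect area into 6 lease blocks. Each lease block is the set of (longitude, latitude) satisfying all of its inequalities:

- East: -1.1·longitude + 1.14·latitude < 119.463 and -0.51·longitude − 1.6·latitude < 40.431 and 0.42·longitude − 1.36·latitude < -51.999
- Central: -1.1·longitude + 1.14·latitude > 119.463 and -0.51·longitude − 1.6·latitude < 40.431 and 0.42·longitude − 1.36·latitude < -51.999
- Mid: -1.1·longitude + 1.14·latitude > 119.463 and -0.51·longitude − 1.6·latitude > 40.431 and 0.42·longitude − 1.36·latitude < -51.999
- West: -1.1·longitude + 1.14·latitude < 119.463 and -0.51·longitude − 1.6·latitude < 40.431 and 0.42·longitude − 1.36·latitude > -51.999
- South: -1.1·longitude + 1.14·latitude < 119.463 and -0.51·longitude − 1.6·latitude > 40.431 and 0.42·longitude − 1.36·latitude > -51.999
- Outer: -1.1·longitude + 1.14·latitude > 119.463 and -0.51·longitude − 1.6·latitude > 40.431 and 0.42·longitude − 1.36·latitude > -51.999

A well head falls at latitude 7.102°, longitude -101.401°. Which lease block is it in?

-1.1·-101.401 + 1.14·7.102 = 119.637, which is > 119.463
-0.51·-101.401 − 1.6·7.102 = 40.351, which is < 40.431
0.42·-101.401 − 1.36·7.102 = -52.247, which is < -51.999
This sign pattern matches Central.

Central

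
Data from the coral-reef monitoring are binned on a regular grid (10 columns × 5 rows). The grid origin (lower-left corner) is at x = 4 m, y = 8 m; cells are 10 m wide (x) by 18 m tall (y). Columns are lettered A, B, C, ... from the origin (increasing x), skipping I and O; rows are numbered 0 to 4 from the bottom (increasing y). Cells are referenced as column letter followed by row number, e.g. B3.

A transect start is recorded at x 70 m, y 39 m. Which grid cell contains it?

G1

Column index: ⌊(70 − 4) / 10⌋ = ⌊6.600⌋ = 6 → column G
Row offset from origin: ⌊(39 − 8) / 18⌋ = ⌊1.722⌋ = 1 → row 1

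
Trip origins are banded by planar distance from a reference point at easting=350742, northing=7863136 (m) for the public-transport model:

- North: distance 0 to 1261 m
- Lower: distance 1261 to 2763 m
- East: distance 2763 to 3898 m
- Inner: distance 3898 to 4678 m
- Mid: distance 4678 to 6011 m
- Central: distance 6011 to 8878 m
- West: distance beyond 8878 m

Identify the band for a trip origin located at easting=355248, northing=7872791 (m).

West

Distance = √((355248−350742)² + (7872791−7863136)²) = √(20304036.000 + 93219025.000) = 10654.720 m.
8878 ≤ 10654.720 < ∞ → West.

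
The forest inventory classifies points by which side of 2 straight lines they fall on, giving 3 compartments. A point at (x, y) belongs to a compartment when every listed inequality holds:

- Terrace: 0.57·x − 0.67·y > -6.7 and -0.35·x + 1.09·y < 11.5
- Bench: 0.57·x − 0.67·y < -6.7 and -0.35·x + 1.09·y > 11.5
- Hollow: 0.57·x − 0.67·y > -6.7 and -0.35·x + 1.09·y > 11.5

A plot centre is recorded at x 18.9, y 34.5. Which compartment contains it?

Bench

0.57·18.9 − 0.67·34.5 = -12.342, which is < -6.7
-0.35·18.9 + 1.09·34.5 = 30.990, which is > 11.5
This sign pattern matches Bench.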